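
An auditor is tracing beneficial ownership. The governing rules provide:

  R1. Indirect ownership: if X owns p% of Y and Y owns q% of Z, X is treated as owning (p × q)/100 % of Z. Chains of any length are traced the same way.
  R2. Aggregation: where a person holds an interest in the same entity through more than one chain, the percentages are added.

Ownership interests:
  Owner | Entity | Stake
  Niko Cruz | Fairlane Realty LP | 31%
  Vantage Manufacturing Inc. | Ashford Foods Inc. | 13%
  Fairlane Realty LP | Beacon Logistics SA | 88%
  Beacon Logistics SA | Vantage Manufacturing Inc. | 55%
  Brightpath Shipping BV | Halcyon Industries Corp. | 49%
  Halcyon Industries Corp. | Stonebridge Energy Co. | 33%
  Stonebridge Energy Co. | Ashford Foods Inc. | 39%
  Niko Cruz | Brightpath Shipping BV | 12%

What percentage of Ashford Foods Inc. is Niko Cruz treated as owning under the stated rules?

2.707276%

Chain via Fairlane Realty LP → Beacon Logistics SA → Vantage Manufacturing Inc. (R1): 31% × 88% × 55% × 13% = 1.95052% of Ashford Foods Inc.
Chain via Brightpath Shipping BV → Halcyon Industries Corp. → Stonebridge Energy Co. (R1): 12% × 49% × 33% × 39% = 0.756756% of Ashford Foods Inc.
Aggregating (R2): 1.95052% + 0.756756% = 2.707276%.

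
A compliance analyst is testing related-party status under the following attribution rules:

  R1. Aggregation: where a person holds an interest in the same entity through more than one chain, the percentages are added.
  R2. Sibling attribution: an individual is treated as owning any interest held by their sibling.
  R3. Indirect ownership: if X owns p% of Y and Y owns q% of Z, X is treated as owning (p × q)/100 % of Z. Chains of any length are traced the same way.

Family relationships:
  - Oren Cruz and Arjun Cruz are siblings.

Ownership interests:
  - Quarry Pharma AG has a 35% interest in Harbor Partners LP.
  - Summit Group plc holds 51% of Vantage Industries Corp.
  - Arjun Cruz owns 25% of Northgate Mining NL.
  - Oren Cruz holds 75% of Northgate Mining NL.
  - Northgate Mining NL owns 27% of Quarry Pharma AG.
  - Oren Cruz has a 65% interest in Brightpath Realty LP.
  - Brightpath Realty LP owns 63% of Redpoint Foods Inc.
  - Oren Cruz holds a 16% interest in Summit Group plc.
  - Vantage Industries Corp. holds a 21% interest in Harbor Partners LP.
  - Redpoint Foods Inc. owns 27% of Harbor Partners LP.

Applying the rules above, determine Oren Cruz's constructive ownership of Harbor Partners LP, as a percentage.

22.2201%

By sibling attribution (R2), Oren Cruz is treated as also owning Arjun Cruz's interest in Northgate Mining NL, giving 75% + 25% = 100%.
Chain via Summit Group plc → Vantage Industries Corp. (R3): 16% × 51% × 21% = 1.7136% of Harbor Partners LP.
Chain via Brightpath Realty LP → Redpoint Foods Inc. (R3): 65% × 63% × 27% = 11.0565% of Harbor Partners LP.
Chain via Northgate Mining NL → Quarry Pharma AG (R3): 100% × 27% × 35% = 9.45% of Harbor Partners LP.
Aggregating (R1): 1.7136% + 11.0565% + 9.45% = 22.2201%.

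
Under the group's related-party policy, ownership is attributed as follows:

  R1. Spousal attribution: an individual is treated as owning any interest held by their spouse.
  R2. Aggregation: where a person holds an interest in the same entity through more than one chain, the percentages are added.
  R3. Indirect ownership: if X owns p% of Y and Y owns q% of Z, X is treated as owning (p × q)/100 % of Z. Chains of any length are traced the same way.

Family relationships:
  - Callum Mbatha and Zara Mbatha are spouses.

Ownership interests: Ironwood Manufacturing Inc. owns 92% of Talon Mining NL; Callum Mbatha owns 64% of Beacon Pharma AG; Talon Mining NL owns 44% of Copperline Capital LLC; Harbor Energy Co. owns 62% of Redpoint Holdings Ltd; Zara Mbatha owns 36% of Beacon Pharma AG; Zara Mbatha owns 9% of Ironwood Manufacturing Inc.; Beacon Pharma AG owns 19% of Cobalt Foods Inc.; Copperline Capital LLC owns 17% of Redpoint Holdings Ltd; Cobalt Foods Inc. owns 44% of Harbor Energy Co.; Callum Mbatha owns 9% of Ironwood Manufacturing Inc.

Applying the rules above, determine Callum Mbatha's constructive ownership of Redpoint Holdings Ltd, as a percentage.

6.421888%

By spousal attribution (R1), Callum Mbatha is treated as also owning Zara Mbatha's interest in Ironwood Manufacturing Inc, giving 9% + 9% = 18%.
By spousal attribution (R1), Callum Mbatha is treated as also owning Zara Mbatha's interest in Beacon Pharma AG, giving 64% + 36% = 100%.
Chain via Ironwood Manufacturing Inc. → Talon Mining NL → Copperline Capital LLC (R3): 18% × 92% × 44% × 17% = 1.238688% of Redpoint Holdings Ltd.
Chain via Beacon Pharma AG → Cobalt Foods Inc. → Harbor Energy Co. (R3): 100% × 19% × 44% × 62% = 5.1832% of Redpoint Holdings Ltd.
Aggregating (R2): 1.238688% + 5.1832% = 6.421888%.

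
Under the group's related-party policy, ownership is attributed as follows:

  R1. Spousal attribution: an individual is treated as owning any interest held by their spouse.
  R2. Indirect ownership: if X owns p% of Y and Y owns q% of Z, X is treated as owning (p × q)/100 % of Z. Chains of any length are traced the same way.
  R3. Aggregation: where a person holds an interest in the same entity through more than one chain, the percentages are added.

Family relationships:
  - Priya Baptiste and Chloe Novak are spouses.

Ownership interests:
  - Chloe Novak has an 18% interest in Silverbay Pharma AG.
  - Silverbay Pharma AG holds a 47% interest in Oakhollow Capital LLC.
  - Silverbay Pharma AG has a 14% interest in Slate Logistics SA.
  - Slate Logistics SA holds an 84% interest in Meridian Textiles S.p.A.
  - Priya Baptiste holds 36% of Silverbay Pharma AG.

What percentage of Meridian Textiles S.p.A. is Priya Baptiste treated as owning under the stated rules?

By spousal attribution (R1), Priya Baptiste is treated as also owning Chloe Novak's interest in Silverbay Pharma AG, giving 36% + 18% = 54%.
Chain via Silverbay Pharma AG → Slate Logistics SA (R2): 54% × 14% × 84% = 6.3504% of Meridian Textiles S.p.A.

6.3504%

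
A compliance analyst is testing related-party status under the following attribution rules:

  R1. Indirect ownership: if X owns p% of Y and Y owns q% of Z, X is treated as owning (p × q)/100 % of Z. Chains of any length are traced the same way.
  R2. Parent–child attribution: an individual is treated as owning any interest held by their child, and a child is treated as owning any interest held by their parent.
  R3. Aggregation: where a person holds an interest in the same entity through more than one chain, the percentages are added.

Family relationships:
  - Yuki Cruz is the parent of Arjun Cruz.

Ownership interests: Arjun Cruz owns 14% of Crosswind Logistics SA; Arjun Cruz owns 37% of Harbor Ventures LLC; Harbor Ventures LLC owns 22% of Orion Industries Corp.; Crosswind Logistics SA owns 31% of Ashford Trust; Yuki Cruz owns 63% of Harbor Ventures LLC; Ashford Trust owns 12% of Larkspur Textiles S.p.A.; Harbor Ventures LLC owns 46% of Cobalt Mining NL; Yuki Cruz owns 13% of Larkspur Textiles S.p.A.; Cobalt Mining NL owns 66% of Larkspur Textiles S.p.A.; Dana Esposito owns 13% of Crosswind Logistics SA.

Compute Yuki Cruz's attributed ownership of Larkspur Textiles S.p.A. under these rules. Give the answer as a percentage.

By parent–child attribution (R2), Yuki Cruz is treated as also owning Arjun Cruz's interest in Harbor Ventures LLC, giving 63% + 37% = 100%.
By parent–child attribution (R2), Yuki Cruz is treated as owning Arjun Cruz's 14% interest in Crosswind Logistics SA.
Chain via Harbor Ventures LLC → Cobalt Mining NL (R1): 100% × 46% × 66% = 30.36% of Larkspur Textiles S.p.A.
Direct interest in Larkspur Textiles S.p.A: 13%.
Chain via Crosswind Logistics SA → Ashford Trust (R1): 14% × 31% × 12% = 0.5208% of Larkspur Textiles S.p.A.
Aggregating (R3): 30.36% + 13% + 0.5208% = 43.8808%.

43.8808%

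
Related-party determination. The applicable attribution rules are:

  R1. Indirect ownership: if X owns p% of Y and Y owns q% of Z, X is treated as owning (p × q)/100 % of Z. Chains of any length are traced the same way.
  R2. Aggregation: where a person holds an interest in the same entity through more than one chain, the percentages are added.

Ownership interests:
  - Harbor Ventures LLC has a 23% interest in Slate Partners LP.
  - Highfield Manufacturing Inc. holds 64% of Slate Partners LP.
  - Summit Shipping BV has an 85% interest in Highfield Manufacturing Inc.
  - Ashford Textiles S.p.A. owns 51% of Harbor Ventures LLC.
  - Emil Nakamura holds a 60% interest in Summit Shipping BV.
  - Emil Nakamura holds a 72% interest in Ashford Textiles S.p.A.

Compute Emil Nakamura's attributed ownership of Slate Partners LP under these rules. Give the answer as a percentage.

Chain via Ashford Textiles S.p.A. → Harbor Ventures LLC (R1): 72% × 51% × 23% = 8.4456% of Slate Partners LP.
Chain via Summit Shipping BV → Highfield Manufacturing Inc. (R1): 60% × 85% × 64% = 32.64% of Slate Partners LP.
Aggregating (R2): 8.4456% + 32.64% = 41.0856%.

41.0856%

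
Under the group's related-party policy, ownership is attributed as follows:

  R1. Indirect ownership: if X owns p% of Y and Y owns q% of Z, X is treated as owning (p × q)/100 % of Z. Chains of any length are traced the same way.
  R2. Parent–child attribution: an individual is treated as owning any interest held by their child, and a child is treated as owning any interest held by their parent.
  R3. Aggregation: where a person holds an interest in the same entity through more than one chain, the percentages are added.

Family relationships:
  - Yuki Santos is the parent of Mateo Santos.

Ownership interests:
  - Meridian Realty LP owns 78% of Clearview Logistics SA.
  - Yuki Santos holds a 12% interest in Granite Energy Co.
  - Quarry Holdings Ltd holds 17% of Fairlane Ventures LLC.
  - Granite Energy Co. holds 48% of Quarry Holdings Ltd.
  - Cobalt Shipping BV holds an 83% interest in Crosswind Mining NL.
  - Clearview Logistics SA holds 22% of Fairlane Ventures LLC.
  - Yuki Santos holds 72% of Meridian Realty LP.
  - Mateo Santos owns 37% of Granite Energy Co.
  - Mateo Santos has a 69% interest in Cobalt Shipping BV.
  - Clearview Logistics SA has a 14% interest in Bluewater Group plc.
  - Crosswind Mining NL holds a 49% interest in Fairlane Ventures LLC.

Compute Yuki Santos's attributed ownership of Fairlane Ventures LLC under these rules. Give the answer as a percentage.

44.4159%

By parent–child attribution (R2), Yuki Santos is treated as also owning Mateo Santos's interest in Granite Energy Co, giving 12% + 37% = 49%.
By parent–child attribution (R2), Yuki Santos is treated as owning Mateo Santos's 69% interest in Cobalt Shipping BV.
Chain via Meridian Realty LP → Clearview Logistics SA (R1): 72% × 78% × 22% = 12.3552% of Fairlane Ventures LLC.
Chain via Granite Energy Co. → Quarry Holdings Ltd (R1): 49% × 48% × 17% = 3.9984% of Fairlane Ventures LLC.
Chain via Cobalt Shipping BV → Crosswind Mining NL (R1): 69% × 83% × 49% = 28.0623% of Fairlane Ventures LLC.
Aggregating (R3): 12.3552% + 3.9984% + 28.0623% = 44.4159%.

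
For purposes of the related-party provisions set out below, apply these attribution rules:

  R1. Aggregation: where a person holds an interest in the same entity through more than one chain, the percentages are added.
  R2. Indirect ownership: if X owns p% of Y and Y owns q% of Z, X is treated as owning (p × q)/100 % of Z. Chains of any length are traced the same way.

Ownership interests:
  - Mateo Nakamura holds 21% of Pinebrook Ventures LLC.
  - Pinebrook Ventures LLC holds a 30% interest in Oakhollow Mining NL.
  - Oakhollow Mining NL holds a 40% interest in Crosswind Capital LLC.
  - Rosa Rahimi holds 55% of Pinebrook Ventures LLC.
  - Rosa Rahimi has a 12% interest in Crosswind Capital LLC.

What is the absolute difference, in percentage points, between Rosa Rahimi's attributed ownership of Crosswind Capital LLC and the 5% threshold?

Chain via Pinebrook Ventures LLC → Oakhollow Mining NL (R2): 55% × 30% × 40% = 6.6% of Crosswind Capital LLC.
Direct interest in Crosswind Capital LLC: 12%.
Aggregating (R1): 6.6% + 12% = 18.6%.
18.6% exceeds the 5% threshold by 13.6 percentage points.

13.6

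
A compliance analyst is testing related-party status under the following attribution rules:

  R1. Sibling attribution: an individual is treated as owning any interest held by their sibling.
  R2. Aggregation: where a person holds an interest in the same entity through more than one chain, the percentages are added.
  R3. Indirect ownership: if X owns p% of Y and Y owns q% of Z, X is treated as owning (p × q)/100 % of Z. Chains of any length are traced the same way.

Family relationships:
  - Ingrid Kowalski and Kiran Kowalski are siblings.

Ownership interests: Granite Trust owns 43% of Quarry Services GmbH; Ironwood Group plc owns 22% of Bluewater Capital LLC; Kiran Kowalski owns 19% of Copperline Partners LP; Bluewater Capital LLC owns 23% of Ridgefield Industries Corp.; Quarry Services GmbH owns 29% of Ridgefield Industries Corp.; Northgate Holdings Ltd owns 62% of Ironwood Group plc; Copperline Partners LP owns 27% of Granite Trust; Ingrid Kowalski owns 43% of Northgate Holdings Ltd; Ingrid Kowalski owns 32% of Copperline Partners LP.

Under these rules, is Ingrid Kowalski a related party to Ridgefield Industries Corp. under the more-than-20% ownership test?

By sibling attribution (R1), Ingrid Kowalski is treated as also owning Kiran Kowalski's interest in Copperline Partners LP, giving 32% + 19% = 51%.
Chain via Northgate Holdings Ltd → Ironwood Group plc → Bluewater Capital LLC (R3): 43% × 62% × 22% × 23% = 1.348996% of Ridgefield Industries Corp.
Chain via Copperline Partners LP → Granite Trust → Quarry Services GmbH (R3): 51% × 27% × 43% × 29% = 1.717119% of Ridgefield Industries Corp.
Aggregating (R2): 1.348996% + 1.717119% = 3.066115%.
3.066115% does not exceed the 20% threshold, so Ingrid is not a related party to Ridgefield Industries Corp.

No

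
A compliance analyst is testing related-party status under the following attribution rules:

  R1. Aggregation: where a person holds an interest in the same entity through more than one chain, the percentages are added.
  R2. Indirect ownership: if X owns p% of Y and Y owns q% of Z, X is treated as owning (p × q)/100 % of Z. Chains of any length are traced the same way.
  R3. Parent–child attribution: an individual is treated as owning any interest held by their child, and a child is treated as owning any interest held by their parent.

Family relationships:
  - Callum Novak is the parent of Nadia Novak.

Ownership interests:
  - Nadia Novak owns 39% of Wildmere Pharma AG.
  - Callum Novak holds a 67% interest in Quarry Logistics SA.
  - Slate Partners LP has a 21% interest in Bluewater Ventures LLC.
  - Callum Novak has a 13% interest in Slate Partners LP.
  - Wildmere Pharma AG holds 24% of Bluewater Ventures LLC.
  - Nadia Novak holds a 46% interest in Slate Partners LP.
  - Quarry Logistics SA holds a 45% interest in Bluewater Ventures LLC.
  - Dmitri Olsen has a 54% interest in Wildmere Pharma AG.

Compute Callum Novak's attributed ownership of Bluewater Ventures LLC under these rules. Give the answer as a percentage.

51.9%

By parent–child attribution (R3), Callum Novak is treated as also owning Nadia Novak's interest in Slate Partners LP, giving 13% + 46% = 59%.
By parent–child attribution (R3), Callum Novak is treated as owning Nadia Novak's 39% interest in Wildmere Pharma AG.
Chain via Slate Partners LP (R2): 59% × 21% = 12.39% of Bluewater Ventures LLC.
Chain via Quarry Logistics SA (R2): 67% × 45% = 30.15% of Bluewater Ventures LLC.
Chain via Wildmere Pharma AG (R2): 39% × 24% = 9.36% of Bluewater Ventures LLC.
Aggregating (R1): 12.39% + 30.15% + 9.36% = 51.9%.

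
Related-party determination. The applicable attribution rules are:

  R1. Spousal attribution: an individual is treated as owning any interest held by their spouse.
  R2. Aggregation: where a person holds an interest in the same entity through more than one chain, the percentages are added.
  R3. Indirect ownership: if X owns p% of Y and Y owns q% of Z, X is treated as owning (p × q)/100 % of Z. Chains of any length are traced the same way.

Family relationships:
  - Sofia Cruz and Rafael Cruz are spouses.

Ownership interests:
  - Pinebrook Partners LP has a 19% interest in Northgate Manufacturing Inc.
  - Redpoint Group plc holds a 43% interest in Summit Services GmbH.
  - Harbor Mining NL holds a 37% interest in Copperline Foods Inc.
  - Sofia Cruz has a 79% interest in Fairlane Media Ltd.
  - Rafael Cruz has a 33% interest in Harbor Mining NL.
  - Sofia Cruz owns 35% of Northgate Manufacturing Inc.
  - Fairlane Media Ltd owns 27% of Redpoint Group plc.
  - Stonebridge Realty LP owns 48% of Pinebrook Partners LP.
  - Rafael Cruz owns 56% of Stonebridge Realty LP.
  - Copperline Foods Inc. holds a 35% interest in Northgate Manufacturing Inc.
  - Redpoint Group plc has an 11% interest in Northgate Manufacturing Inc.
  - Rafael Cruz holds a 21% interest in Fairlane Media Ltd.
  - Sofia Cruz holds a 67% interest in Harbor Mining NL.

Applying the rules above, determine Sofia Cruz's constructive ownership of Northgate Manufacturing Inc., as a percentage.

By spousal attribution (R1), Sofia Cruz is treated as also owning Rafael Cruz's interest in Harbor Mining NL, giving 67% + 33% = 100%.
By spousal attribution (R1), Sofia Cruz is treated as also owning Rafael Cruz's interest in Fairlane Media Ltd, giving 79% + 21% = 100%.
By spousal attribution (R1), Sofia Cruz is treated as owning Rafael Cruz's 56% interest in Stonebridge Realty LP.
Chain via Harbor Mining NL → Copperline Foods Inc. (R3): 100% × 37% × 35% = 12.95% of Northgate Manufacturing Inc.
Chain via Fairlane Media Ltd → Redpoint Group plc (R3): 100% × 27% × 11% = 2.97% of Northgate Manufacturing Inc.
Direct interest in Northgate Manufacturing Inc: 35%.
Chain via Stonebridge Realty LP → Pinebrook Partners LP (R3): 56% × 48% × 19% = 5.1072% of Northgate Manufacturing Inc.
Aggregating (R2): 12.95% + 2.97% + 35% + 5.1072% = 56.0272%.

56.0272%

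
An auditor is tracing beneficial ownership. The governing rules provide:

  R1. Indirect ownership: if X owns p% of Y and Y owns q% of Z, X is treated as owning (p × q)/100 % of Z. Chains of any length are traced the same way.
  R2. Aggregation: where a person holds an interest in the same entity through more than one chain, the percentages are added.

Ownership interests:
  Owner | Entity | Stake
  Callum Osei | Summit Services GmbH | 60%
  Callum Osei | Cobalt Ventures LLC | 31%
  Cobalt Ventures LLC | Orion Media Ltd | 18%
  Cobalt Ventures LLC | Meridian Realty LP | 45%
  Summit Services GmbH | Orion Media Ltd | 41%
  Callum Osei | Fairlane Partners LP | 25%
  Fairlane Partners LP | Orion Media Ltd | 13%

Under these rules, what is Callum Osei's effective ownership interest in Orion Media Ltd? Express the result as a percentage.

Chain via Summit Services GmbH (R1): 60% × 41% = 24.6% of Orion Media Ltd.
Chain via Fairlane Partners LP (R1): 25% × 13% = 3.25% of Orion Media Ltd.
Chain via Cobalt Ventures LLC (R1): 31% × 18% = 5.58% of Orion Media Ltd.
Aggregating (R2): 24.6% + 3.25% + 5.58% = 33.43%.

33.43%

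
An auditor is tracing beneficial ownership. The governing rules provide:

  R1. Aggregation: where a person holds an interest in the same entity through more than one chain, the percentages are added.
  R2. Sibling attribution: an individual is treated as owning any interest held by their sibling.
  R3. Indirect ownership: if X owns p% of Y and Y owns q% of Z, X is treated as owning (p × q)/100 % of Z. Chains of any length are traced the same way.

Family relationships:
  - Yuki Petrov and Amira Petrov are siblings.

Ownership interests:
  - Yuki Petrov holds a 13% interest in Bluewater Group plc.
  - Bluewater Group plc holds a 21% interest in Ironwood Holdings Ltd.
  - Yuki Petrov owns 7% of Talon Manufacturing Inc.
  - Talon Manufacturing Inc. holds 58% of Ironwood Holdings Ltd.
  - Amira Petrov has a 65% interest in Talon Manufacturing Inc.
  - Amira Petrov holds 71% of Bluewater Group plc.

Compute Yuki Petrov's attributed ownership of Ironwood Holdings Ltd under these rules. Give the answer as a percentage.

59.4%

By sibling attribution (R2), Yuki Petrov is treated as also owning Amira Petrov's interest in Bluewater Group plc, giving 13% + 71% = 84%.
By sibling attribution (R2), Yuki Petrov is treated as also owning Amira Petrov's interest in Talon Manufacturing Inc, giving 7% + 65% = 72%.
Chain via Bluewater Group plc (R3): 84% × 21% = 17.64% of Ironwood Holdings Ltd.
Chain via Talon Manufacturing Inc. (R3): 72% × 58% = 41.76% of Ironwood Holdings Ltd.
Aggregating (R1): 17.64% + 41.76% = 59.4%.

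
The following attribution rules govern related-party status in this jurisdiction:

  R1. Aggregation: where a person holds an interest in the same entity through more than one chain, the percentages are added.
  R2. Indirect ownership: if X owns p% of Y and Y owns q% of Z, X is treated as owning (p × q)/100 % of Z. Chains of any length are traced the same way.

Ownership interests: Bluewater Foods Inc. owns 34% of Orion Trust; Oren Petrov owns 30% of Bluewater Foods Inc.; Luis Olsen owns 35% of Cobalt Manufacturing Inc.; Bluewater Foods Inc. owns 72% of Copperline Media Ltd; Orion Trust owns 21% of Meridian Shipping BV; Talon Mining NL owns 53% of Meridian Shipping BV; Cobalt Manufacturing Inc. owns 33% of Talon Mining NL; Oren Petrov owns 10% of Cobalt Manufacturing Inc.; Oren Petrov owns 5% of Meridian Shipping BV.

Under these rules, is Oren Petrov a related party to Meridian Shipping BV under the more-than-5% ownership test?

Chain via Cobalt Manufacturing Inc. → Talon Mining NL (R2): 10% × 33% × 53% = 1.749% of Meridian Shipping BV.
Chain via Bluewater Foods Inc. → Orion Trust (R2): 30% × 34% × 21% = 2.142% of Meridian Shipping BV.
Direct interest in Meridian Shipping BV: 5%.
Aggregating (R1): 1.749% + 2.142% + 5% = 8.891%.
8.891% exceeds the 5% threshold, so Oren is a related party to Meridian Shipping BV.

Yes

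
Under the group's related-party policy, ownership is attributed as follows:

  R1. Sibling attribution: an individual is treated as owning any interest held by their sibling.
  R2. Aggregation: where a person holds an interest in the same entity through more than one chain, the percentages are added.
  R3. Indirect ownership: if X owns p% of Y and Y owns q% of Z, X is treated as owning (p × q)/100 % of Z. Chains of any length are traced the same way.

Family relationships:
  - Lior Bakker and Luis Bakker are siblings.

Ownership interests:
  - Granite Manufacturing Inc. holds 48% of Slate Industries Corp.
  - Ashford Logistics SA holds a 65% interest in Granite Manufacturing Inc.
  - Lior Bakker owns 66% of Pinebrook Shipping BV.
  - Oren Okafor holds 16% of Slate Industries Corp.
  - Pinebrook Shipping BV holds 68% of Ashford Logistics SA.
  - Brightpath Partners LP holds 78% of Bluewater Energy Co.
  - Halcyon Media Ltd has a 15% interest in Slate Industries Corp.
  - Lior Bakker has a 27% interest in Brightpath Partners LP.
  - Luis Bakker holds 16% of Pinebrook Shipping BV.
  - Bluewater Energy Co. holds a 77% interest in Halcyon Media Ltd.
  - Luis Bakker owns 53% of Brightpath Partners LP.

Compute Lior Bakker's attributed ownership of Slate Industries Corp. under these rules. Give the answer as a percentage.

By sibling attribution (R1), Lior Bakker is treated as also owning Luis Bakker's interest in Brightpath Partners LP, giving 27% + 53% = 80%.
By sibling attribution (R1), Lior Bakker is treated as also owning Luis Bakker's interest in Pinebrook Shipping BV, giving 66% + 16% = 82%.
Chain via Brightpath Partners LP → Bluewater Energy Co. → Halcyon Media Ltd (R3): 80% × 78% × 77% × 15% = 7.2072% of Slate Industries Corp.
Chain via Pinebrook Shipping BV → Ashford Logistics SA → Granite Manufacturing Inc. (R3): 82% × 68% × 65% × 48% = 17.39712% of Slate Industries Corp.
Aggregating (R2): 7.2072% + 17.39712% = 24.60432%.

24.60432%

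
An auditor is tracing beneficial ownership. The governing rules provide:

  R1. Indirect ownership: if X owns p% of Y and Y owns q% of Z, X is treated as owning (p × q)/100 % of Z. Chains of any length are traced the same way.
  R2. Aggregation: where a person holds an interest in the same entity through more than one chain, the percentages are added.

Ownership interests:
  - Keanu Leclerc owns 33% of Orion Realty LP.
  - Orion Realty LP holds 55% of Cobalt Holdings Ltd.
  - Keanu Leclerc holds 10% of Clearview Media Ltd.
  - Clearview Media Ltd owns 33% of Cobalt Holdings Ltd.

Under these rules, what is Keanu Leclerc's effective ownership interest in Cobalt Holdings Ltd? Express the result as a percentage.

Chain via Orion Realty LP (R1): 33% × 55% = 18.15% of Cobalt Holdings Ltd.
Chain via Clearview Media Ltd (R1): 10% × 33% = 3.3% of Cobalt Holdings Ltd.
Aggregating (R2): 18.15% + 3.3% = 21.45%.

21.45%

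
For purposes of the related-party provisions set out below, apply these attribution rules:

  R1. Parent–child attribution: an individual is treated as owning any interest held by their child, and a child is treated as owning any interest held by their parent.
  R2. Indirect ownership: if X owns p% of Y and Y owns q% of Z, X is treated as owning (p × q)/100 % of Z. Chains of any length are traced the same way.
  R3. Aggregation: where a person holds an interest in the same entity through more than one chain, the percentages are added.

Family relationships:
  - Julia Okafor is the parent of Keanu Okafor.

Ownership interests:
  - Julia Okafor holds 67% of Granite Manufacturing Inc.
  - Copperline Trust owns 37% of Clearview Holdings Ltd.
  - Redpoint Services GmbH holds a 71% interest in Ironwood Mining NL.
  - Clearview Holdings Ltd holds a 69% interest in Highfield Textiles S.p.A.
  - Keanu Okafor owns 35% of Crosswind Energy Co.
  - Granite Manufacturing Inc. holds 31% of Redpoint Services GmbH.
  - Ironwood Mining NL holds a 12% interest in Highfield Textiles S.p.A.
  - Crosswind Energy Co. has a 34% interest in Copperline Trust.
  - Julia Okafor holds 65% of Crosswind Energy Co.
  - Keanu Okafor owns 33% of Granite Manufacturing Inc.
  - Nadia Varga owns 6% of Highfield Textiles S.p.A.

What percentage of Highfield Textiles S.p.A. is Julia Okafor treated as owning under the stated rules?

By parent–child attribution (R1), Julia Okafor is treated as also owning Keanu Okafor's interest in Crosswind Energy Co, giving 65% + 35% = 100%.
By parent–child attribution (R1), Julia Okafor is treated as also owning Keanu Okafor's interest in Granite Manufacturing Inc, giving 67% + 33% = 100%.
Chain via Crosswind Energy Co. → Copperline Trust → Clearview Holdings Ltd (R2): 100% × 34% × 37% × 69% = 8.6802% of Highfield Textiles S.p.A.
Chain via Granite Manufacturing Inc. → Redpoint Services GmbH → Ironwood Mining NL (R2): 100% × 31% × 71% × 12% = 2.6412% of Highfield Textiles S.p.A.
Aggregating (R3): 8.6802% + 2.6412% = 11.3214%.

11.3214%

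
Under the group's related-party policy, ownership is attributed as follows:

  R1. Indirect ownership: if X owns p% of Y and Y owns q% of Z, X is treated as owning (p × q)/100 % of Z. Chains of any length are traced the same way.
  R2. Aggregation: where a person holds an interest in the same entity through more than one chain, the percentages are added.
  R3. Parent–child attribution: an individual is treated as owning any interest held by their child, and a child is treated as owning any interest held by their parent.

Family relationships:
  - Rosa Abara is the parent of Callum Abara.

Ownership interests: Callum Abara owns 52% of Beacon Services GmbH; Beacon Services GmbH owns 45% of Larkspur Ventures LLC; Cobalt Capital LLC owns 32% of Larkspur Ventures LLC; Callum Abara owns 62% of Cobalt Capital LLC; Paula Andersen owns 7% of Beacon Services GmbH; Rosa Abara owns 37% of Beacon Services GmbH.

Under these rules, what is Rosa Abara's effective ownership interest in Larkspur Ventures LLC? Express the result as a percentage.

By parent–child attribution (R3), Rosa Abara is treated as also owning Callum Abara's interest in Beacon Services GmbH, giving 37% + 52% = 89%.
By parent–child attribution (R3), Rosa Abara is treated as owning Callum Abara's 62% interest in Cobalt Capital LLC.
Chain via Beacon Services GmbH (R1): 89% × 45% = 40.05% of Larkspur Ventures LLC.
Chain via Cobalt Capital LLC (R1): 62% × 32% = 19.84% of Larkspur Ventures LLC.
Aggregating (R2): 40.05% + 19.84% = 59.89%.

59.89%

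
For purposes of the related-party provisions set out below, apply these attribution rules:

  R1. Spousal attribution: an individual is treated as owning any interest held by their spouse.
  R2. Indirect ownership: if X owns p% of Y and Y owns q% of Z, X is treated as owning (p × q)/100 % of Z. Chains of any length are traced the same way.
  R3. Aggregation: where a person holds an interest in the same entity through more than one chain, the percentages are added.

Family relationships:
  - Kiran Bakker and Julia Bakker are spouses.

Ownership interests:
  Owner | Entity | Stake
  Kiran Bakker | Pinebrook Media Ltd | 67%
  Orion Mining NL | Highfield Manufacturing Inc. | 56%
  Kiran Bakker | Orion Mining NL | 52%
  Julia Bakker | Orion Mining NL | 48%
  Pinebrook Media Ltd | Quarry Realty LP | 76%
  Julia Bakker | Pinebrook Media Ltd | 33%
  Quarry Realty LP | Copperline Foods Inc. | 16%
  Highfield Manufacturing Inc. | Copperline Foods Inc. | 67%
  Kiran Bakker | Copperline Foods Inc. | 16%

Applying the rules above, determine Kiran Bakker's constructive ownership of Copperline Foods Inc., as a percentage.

65.68%

By spousal attribution (R1), Kiran Bakker is treated as also owning Julia Bakker's interest in Pinebrook Media Ltd, giving 67% + 33% = 100%.
By spousal attribution (R1), Kiran Bakker is treated as also owning Julia Bakker's interest in Orion Mining NL, giving 52% + 48% = 100%.
Chain via Pinebrook Media Ltd → Quarry Realty LP (R2): 100% × 76% × 16% = 12.16% of Copperline Foods Inc.
Chain via Orion Mining NL → Highfield Manufacturing Inc. (R2): 100% × 56% × 67% = 37.52% of Copperline Foods Inc.
Direct interest in Copperline Foods Inc: 16%.
Aggregating (R3): 12.16% + 37.52% + 16% = 65.68%.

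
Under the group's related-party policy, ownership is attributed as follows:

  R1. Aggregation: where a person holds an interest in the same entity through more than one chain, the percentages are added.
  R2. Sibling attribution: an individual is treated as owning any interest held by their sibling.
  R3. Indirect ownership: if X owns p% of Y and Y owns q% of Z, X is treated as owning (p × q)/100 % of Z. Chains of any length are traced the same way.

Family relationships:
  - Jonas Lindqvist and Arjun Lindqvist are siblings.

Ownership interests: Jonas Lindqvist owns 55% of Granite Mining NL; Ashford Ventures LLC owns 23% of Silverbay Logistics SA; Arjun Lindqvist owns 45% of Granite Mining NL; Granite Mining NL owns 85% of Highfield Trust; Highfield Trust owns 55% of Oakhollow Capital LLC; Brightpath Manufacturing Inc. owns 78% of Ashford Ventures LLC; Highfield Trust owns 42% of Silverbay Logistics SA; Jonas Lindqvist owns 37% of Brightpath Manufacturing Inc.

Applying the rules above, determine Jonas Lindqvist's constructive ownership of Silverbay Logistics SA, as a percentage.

By sibling attribution (R2), Jonas Lindqvist is treated as also owning Arjun Lindqvist's interest in Granite Mining NL, giving 55% + 45% = 100%.
Chain via Granite Mining NL → Highfield Trust (R3): 100% × 85% × 42% = 35.7% of Silverbay Logistics SA.
Chain via Brightpath Manufacturing Inc. → Ashford Ventures LLC (R3): 37% × 78% × 23% = 6.6378% of Silverbay Logistics SA.
Aggregating (R1): 35.7% + 6.6378% = 42.3378%.

42.3378%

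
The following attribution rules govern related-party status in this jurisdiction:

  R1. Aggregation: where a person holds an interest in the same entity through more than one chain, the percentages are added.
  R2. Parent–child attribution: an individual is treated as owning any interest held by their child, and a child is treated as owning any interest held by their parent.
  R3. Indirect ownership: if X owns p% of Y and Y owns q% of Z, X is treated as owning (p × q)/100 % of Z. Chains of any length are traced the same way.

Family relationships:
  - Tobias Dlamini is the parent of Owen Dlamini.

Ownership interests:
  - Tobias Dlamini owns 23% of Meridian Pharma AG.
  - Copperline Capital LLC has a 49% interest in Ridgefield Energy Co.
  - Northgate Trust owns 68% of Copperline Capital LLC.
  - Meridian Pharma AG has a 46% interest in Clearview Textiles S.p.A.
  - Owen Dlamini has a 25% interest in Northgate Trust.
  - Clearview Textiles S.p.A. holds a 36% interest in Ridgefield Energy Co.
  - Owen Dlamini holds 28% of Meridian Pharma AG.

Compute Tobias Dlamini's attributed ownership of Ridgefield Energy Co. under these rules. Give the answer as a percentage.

16.7756%

By parent–child attribution (R2), Tobias Dlamini is treated as also owning Owen Dlamini's interest in Meridian Pharma AG, giving 23% + 28% = 51%.
By parent–child attribution (R2), Tobias Dlamini is treated as owning Owen Dlamini's 25% interest in Northgate Trust.
Chain via Meridian Pharma AG → Clearview Textiles S.p.A. (R3): 51% × 46% × 36% = 8.4456% of Ridgefield Energy Co.
Chain via Northgate Trust → Copperline Capital LLC (R3): 25% × 68% × 49% = 8.33% of Ridgefield Energy Co.
Aggregating (R1): 8.4456% + 8.33% = 16.7756%.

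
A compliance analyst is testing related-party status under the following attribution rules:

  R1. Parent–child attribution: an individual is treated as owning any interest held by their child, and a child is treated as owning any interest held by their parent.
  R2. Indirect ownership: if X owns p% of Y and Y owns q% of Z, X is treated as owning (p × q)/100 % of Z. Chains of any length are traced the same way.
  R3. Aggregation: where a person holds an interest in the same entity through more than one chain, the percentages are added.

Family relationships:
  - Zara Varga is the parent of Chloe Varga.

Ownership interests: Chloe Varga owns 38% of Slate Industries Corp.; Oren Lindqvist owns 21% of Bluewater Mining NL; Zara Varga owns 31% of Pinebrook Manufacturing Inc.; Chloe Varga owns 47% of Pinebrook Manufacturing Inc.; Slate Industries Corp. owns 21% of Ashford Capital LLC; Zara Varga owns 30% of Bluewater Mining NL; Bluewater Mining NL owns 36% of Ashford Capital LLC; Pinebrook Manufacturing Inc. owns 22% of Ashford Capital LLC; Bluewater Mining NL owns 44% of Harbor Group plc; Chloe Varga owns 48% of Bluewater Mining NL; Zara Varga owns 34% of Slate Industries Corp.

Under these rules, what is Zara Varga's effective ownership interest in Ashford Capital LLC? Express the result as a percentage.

By parent–child attribution (R1), Zara Varga is treated as also owning Chloe Varga's interest in Slate Industries Corp, giving 34% + 38% = 72%.
By parent–child attribution (R1), Zara Varga is treated as also owning Chloe Varga's interest in Pinebrook Manufacturing Inc, giving 31% + 47% = 78%.
By parent–child attribution (R1), Zara Varga is treated as also owning Chloe Varga's interest in Bluewater Mining NL, giving 30% + 48% = 78%.
Chain via Slate Industries Corp. (R2): 72% × 21% = 15.12% of Ashford Capital LLC.
Chain via Pinebrook Manufacturing Inc. (R2): 78% × 22% = 17.16% of Ashford Capital LLC.
Chain via Bluewater Mining NL (R2): 78% × 36% = 28.08% of Ashford Capital LLC.
Aggregating (R3): 15.12% + 17.16% + 28.08% = 60.36%.

60.36%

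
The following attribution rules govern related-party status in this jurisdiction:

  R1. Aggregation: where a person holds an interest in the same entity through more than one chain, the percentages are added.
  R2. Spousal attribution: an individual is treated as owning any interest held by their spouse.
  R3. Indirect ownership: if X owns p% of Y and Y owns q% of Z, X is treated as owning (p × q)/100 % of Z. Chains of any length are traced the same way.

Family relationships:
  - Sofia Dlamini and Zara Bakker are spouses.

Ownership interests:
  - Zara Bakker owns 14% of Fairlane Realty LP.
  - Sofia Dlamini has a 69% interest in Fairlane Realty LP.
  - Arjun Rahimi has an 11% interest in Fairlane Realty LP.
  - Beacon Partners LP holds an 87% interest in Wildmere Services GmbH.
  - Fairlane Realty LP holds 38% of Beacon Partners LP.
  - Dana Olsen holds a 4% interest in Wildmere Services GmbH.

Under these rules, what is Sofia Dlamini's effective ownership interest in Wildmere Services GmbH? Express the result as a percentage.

By spousal attribution (R2), Sofia Dlamini is treated as also owning Zara Bakker's interest in Fairlane Realty LP, giving 69% + 14% = 83%.
Chain via Fairlane Realty LP → Beacon Partners LP (R3): 83% × 38% × 87% = 27.4398% of Wildmere Services GmbH.

27.4398%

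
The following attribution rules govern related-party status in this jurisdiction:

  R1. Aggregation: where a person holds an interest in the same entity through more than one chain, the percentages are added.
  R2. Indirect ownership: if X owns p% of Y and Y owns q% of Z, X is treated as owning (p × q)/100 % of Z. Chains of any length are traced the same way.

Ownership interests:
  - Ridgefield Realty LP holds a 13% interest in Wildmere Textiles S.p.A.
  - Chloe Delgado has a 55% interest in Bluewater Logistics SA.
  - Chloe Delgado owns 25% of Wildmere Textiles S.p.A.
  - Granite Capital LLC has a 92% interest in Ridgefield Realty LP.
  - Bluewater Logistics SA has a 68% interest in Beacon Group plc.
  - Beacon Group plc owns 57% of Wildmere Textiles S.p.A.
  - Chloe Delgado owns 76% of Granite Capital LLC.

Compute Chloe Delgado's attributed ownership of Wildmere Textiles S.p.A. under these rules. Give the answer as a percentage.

55.4076%

Chain via Granite Capital LLC → Ridgefield Realty LP (R2): 76% × 92% × 13% = 9.0896% of Wildmere Textiles S.p.A.
Chain via Bluewater Logistics SA → Beacon Group plc (R2): 55% × 68% × 57% = 21.318% of Wildmere Textiles S.p.A.
Direct interest in Wildmere Textiles S.p.A: 25%.
Aggregating (R1): 9.0896% + 21.318% + 25% = 55.4076%.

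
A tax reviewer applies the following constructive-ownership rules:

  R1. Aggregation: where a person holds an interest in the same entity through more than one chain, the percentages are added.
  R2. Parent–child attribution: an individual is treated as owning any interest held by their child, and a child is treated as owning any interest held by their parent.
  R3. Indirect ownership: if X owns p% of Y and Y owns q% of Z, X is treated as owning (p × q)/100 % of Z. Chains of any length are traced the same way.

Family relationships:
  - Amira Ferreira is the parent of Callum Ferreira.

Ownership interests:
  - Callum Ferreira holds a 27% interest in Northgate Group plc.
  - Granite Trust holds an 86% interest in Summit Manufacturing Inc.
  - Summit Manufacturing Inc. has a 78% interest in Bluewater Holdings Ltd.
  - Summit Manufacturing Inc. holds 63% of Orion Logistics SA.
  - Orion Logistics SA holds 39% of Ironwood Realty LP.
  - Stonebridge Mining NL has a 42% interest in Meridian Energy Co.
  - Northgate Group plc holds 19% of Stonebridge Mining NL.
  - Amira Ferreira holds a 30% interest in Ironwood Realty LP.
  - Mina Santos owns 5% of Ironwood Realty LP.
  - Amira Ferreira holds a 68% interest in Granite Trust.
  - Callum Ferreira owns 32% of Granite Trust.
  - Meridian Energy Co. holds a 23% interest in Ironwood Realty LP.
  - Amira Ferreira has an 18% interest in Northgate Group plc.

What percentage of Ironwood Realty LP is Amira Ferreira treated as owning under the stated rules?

By parent–child attribution (R2), Amira Ferreira is treated as also owning Callum Ferreira's interest in Northgate Group plc, giving 18% + 27% = 45%.
By parent–child attribution (R2), Amira Ferreira is treated as also owning Callum Ferreira's interest in Granite Trust, giving 68% + 32% = 100%.
Chain via Northgate Group plc → Stonebridge Mining NL → Meridian Energy Co. (R3): 45% × 19% × 42% × 23% = 0.82593% of Ironwood Realty LP.
Chain via Granite Trust → Summit Manufacturing Inc. → Orion Logistics SA (R3): 100% × 86% × 63% × 39% = 21.1302% of Ironwood Realty LP.
Direct interest in Ironwood Realty LP: 30%.
Aggregating (R1): 0.82593% + 21.1302% + 30% = 51.95613%.

51.95613%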